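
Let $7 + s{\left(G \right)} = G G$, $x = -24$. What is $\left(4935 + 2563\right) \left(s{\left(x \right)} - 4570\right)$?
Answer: $-29999498$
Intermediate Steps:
$s{\left(G \right)} = -7 + G^{2}$ ($s{\left(G \right)} = -7 + G G = -7 + G^{2}$)
$\left(4935 + 2563\right) \left(s{\left(x \right)} - 4570\right) = \left(4935 + 2563\right) \left(\left(-7 + \left(-24\right)^{2}\right) - 4570\right) = 7498 \left(\left(-7 + 576\right) - 4570\right) = 7498 \left(569 - 4570\right) = 7498 \left(-4001\right) = -29999498$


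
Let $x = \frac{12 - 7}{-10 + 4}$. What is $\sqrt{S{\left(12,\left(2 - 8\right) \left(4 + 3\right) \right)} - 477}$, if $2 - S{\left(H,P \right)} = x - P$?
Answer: $\frac{i \sqrt{18582}}{6} \approx 22.719 i$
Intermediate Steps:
$x = - \frac{5}{6}$ ($x = \frac{5}{-6} = 5 \left(- \frac{1}{6}\right) = - \frac{5}{6} \approx -0.83333$)
$S{\left(H,P \right)} = \frac{17}{6} + P$ ($S{\left(H,P \right)} = 2 - \left(- \frac{5}{6} - P\right) = 2 + \left(\frac{5}{6} + P\right) = \frac{17}{6} + P$)
$\sqrt{S{\left(12,\left(2 - 8\right) \left(4 + 3\right) \right)} - 477} = \sqrt{\left(\frac{17}{6} + \left(2 - 8\right) \left(4 + 3\right)\right) - 477} = \sqrt{\left(\frac{17}{6} - 42\right) - 477} = \sqrt{- \frac{235}{6} - 477} = \sqrt{- \frac{3097}{6}} = \frac{i \sqrt{18582}}{6}$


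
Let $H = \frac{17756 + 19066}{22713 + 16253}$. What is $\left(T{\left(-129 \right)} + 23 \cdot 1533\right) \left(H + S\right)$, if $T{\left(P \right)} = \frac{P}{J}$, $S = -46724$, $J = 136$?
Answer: $- \frac{4365000301396695}{2649688} \approx -1.6474 \cdot 10^{9}$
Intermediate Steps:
$H = \frac{18411}{19483}$ ($H = \frac{36822}{38966} = 36822 \cdot \frac{1}{38966} = \frac{18411}{19483} \approx 0.94498$)
$T{\left(P \right)} = \frac{P}{136}$
$\left(T{\left(-129 \right)} + 23 \cdot 1533\right) \left(H + S\right) = \left(\frac{1}{136} \left(-129\right) + 23 \cdot 1533\right) \left(\frac{18411}{19483} - 46724\right) = \left(- \frac{129}{136} + 35259\right) \left(- \frac{910305281}{19483}\right) = \frac{4795095}{136} \left(- \frac{910305281}{19483}\right) = - \frac{4365000301396695}{2649688}$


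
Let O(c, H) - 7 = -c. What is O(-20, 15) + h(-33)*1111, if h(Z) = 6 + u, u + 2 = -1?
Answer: 3360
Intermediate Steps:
u = -3 (u = -2 - 1 = -3)
O(c, H) = 7 - c
h(Z) = 3 (h(Z) = 6 - 3 = 3)
O(-20, 15) + h(-33)*1111 = (7 - 1*(-20)) + 3*1111 = (7 + 20) + 3333 = 27 + 3333 = 3360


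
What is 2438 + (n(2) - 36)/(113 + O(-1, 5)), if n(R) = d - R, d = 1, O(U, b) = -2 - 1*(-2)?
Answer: 275457/113 ≈ 2437.7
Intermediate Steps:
O(U, b) = 0 (O(U, b) = -2 + 2 = 0)
n(R) = 1 - R
2438 + (n(2) - 36)/(113 + O(-1, 5)) = 2438 + ((1 - 1*2) - 36)/(113 + 0) = 2438 + ((1 - 2) - 36)/113 = 2438 + (-1 - 36)*(1/113) = 2438 - 37*1/113 = 2438 - 37/113 = 275457/113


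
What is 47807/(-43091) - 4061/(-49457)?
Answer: -2189398248/2131151587 ≈ -1.0273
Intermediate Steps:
47807/(-43091) - 4061/(-49457) = 47807*(-1/43091) - 4061*(-1/49457) = -47807/43091 + 4061/49457 = -2189398248/2131151587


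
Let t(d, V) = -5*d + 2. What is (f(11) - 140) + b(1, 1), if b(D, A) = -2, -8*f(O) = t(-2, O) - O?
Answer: -1137/8 ≈ -142.13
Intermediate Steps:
t(d, V) = 2 - 5*d
f(O) = -3/2 + O/8 (f(O) = -((2 - 5*(-2)) - O)/8 = -((2 + 10) - O)/8 = -(12 - O)/8 = -3/2 + O/8)
(f(11) - 140) + b(1, 1) = ((-3/2 + (⅛)*11) - 140) - 2 = ((-3/2 + 11/8) - 140) - 2 = (-⅛ - 140) - 2 = -1121/8 - 2 = -1137/8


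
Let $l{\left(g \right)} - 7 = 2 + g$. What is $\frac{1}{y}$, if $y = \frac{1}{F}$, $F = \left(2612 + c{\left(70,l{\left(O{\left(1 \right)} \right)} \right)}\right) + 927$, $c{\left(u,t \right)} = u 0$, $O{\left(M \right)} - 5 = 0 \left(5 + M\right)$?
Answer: $3539$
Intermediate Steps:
$O{\left(M \right)} = 5$ ($O{\left(M \right)} = 5 + 0 \left(5 + M\right) = 5 + 0 = 5$)
$l{\left(g \right)} = 9 + g$ ($l{\left(g \right)} = 7 + \left(2 + g\right) = 9 + g$)
$c{\left(u,t \right)} = 0$
$F = 3539$ ($F = \left(2612 + 0\right) + 927 = 2612 + 927 = 3539$)
$y = \frac{1}{3539} \approx 0.00028257$
$\frac{1}{y} = \frac{1}{\frac{1}{3539}} = 3539$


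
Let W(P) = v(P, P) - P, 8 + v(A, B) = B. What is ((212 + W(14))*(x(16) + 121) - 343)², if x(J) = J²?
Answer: 5862199225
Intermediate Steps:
v(A, B) = -8 + B
W(P) = -8 (W(P) = (-8 + P) - P = -8)
((212 + W(14))*(x(16) + 121) - 343)² = ((212 - 8)*(16² + 121) - 343)² = (204*(256 + 121) - 343)² = (204*377 - 343)² = (76908 - 343)² = 76565² = 5862199225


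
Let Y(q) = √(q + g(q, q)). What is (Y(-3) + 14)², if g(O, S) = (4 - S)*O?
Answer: 172 + 56*I*√6 ≈ 172.0 + 137.17*I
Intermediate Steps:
g(O, S) = O*(4 - S)
Y(q) = √(q + q*(4 - q))
(Y(-3) + 14)² = (√(-3*(5 - 1*(-3))) + 14)² = (√(-3*(5 + 3)) + 14)² = (√(-3*8) + 14)² = (√(-24) + 14)² = (2*I*√6 + 14)² = (14 + 2*I*√6)²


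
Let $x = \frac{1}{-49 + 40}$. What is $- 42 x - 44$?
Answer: $- \frac{118}{3} \approx -39.333$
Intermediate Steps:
$x = - \frac{1}{9}$ ($x = \frac{1}{-9} = - \frac{1}{9} \approx -0.11111$)
$- 42 x - 44 = \left(-42\right) \left(- \frac{1}{9}\right) - 44 = \frac{14}{3} - 44 = - \frac{118}{3}$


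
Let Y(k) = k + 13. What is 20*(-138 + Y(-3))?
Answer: -2560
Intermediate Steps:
Y(k) = 13 + k
20*(-138 + Y(-3)) = 20*(-138 + (13 - 3)) = 20*(-138 + 10) = 20*(-128) = -2560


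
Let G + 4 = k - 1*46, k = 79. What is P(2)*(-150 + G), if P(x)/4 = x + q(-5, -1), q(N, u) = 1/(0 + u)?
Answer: -484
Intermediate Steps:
q(N, u) = 1/u
G = 29 (G = -4 + (79 - 1*46) = -4 + (79 - 46) = -4 + 33 = 29)
P(x) = -4 + 4*x (P(x) = 4*(x + 1/(-1)) = 4*(x - 1) = 4*(-1 + x) = -4 + 4*x)
P(2)*(-150 + G) = (-4 + 4*2)*(-150 + 29) = (-4 + 8)*(-121) = 4*(-121) = -484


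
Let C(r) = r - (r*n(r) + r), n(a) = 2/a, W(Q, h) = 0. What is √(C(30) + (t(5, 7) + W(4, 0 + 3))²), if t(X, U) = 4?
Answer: √14 ≈ 3.7417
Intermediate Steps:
C(r) = -2 (C(r) = r - (r*(2/r) + r) = r - (2 + r) = r + (-2 - r) = -2)
√(C(30) + (t(5, 7) + W(4, 0 + 3))²) = √(-2 + (4 + 0)²) = √(-2 + 4²) = √(-2 + 16) = √14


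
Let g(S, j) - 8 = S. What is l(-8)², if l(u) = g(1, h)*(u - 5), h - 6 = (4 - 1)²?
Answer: 13689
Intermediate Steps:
h = 15 (h = 6 + (4 - 1)² = 6 + 3² = 6 + 9 = 15)
g(S, j) = 8 + S
l(u) = -45 + 9*u (l(u) = (8 + 1)*(u - 5) = 9*(-5 + u) = -45 + 9*u)
l(-8)² = (-45 + 9*(-8))² = (-45 - 72)² = (-117)² = 13689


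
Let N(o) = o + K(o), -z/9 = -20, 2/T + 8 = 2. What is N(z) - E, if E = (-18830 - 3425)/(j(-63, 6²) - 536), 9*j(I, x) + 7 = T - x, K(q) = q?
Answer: 4655835/14602 ≈ 318.85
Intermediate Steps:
T = -⅓ (T = 2/(-8 + 2) = 2/(-6) = 2*(-⅙) = -⅓ ≈ -0.33333)
z = 180 (z = -9*(-20) = 180)
j(I, x) = -22/27 - x/9 (j(I, x) = -7/9 + (-⅓ - x)/9 = -7/9 + (-1/27 - x/9) = -22/27 - x/9)
N(o) = 2*o (N(o) = o + o = 2*o)
E = 600885/14602 (E = (-18830 - 3425)/((-22/27 - ⅑*6²) - 536) = -22255/((-22/27 - ⅑*36) - 536) = -22255/((-22/27 - 4) - 536) = -22255/(-130/27 - 536) = -22255/(-14602/27) = -22255*(-27/14602) = 600885/14602 ≈ 41.151)
N(z) - E = 2*180 - 1*600885/14602 = 360 - 600885/14602 = 4655835/14602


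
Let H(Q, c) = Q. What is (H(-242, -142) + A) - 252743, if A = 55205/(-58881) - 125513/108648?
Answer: -539478353121491/2132434296 ≈ -2.5299e+5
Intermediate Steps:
A = -4462747931/2132434296 (A = 55205*(-1/58881) - 125513*1/108648 = -55205/58881 - 125513/108648 = -4462747931/2132434296 ≈ -2.0928)
(H(-242, -142) + A) - 252743 = (-242 - 4462747931/2132434296) - 252743 = -520511847563/2132434296 - 252743 = -539478353121491/2132434296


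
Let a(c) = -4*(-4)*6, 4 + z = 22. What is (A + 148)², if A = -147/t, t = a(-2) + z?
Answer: 31080625/1444 ≈ 21524.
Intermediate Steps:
z = 18 (z = -4 + 22 = 18)
a(c) = 96 (a(c) = 16*6 = 96)
t = 114 (t = 96 + 18 = 114)
A = -49/38 (A = -147/114 = -147*1/114 = -49/38 ≈ -1.2895)
(A + 148)² = (-49/38 + 148)² = (5575/38)² = 31080625/1444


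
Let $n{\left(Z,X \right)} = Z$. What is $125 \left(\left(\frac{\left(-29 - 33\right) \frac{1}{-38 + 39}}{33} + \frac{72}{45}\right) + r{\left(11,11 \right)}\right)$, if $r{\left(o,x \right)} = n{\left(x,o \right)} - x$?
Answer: $- \frac{1150}{33} \approx -34.849$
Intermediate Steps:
$r{\left(o,x \right)} = 0$ ($r{\left(o,x \right)} = x - x = 0$)
$125 \left(\left(\frac{\left(-29 - 33\right) \frac{1}{-38 + 39}}{33} + \frac{72}{45}\right) + r{\left(11,11 \right)}\right) = 125 \left(\left(\frac{\left(-29 - 33\right) \frac{1}{-38 + 39}}{33} + \frac{72}{45}\right) + 0\right) = 125 \left(\left(- \frac{62}{1} \cdot \frac{1}{33} + 72 \cdot \frac{1}{45}\right) + 0\right) = 125 \left(\left(\left(-62\right) 1 \cdot \frac{1}{33} + \frac{8}{5}\right) + 0\right) = 125 \left(\left(\left(-62\right) \frac{1}{33} + \frac{8}{5}\right) + 0\right) = 125 \left(\left(- \frac{62}{33} + \frac{8}{5}\right) + 0\right) = 125 \left(- \frac{46}{165} + 0\right) = 125 \left(- \frac{46}{165}\right) = - \frac{1150}{33}$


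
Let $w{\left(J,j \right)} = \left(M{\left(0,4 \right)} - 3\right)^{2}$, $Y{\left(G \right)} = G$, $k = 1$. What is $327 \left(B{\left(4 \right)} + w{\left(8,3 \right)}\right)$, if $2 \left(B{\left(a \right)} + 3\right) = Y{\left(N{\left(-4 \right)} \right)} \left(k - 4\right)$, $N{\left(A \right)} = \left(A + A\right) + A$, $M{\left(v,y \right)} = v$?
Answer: $7848$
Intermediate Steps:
$N{\left(A \right)} = 3 A$ ($N{\left(A \right)} = 2 A + A = 3 A$)
$w{\left(J,j \right)} = 9$ ($w{\left(J,j \right)} = \left(0 - 3\right)^{2} = \left(-3\right)^{2} = 9$)
$B{\left(a \right)} = 15$ ($B{\left(a \right)} = -3 + \frac{3 \left(-4\right) \left(1 - 4\right)}{2} = -3 + \frac{\left(-12\right) \left(-3\right)}{2} = -3 + \frac{1}{2} \cdot 36 = -3 + 18 = 15$)
$327 \left(B{\left(4 \right)} + w{\left(8,3 \right)}\right) = 327 \left(15 + 9\right) = 327 \cdot 24 = 7848$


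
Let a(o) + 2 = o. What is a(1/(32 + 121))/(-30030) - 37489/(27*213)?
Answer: -1275887633/195729534 ≈ -6.5186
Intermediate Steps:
a(o) = -2 + o
a(1/(32 + 121))/(-30030) - 37489/(27*213) = (-2 + 1/(32 + 121))/(-30030) - 37489/(27*213) = (-2 + 1/153)*(-1/30030) - 37489/5751 = (-2 + 1/153)*(-1/30030) - 37489*1/5751 = -305/153*(-1/30030) - 37489/5751 = 61/918918 - 37489/5751 = -1275887633/195729534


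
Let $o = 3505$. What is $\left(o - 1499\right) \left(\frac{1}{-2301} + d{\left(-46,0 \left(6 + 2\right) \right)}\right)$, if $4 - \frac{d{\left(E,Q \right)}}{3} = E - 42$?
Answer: $\frac{21592550}{39} \approx 5.5366 \cdot 10^{5}$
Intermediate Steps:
$d{\left(E,Q \right)} = 138 - 3 E$ ($d{\left(E,Q \right)} = 12 - 3 \left(E - 42\right) = 12 - 3 \left(-42 + E\right) = 12 - \left(-126 + 3 E\right) = 138 - 3 E$)
$\left(o - 1499\right) \left(\frac{1}{-2301} + d{\left(-46,0 \left(6 + 2\right) \right)}\right) = \left(3505 - 1499\right) \left(\frac{1}{-2301} + \left(138 - -138\right)\right) = 2006 \left(- \frac{1}{2301} + \left(138 + 138\right)\right) = 2006 \left(- \frac{1}{2301} + 276\right) = 2006 \cdot \frac{635075}{2301} = \frac{21592550}{39}$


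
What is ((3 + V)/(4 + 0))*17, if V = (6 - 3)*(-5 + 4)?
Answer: 0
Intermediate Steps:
V = -3 (V = 3*(-1) = -3)
((3 + V)/(4 + 0))*17 = ((3 - 3)/(4 + 0))*17 = (0/4)*17 = (0*(¼))*17 = 0*17 = 0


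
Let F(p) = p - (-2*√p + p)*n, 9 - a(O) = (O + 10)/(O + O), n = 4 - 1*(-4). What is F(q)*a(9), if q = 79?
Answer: -79079/18 + 1144*√79/9 ≈ -3263.5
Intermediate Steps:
n = 8 (n = 4 + 4 = 8)
a(O) = 9 - (10 + O)/(2*O) (a(O) = 9 - (O + 10)/(O + O) = 9 - (10 + O)/(2*O))
F(p) = -7*p + 16*√p (F(p) = p - (-2*√p + p)*8 = p - (p - 2*√p)*8 = p - (-16*√p + 8*p) = p + (-8*p + 16*√p) = -7*p + 16*√p)
F(q)*a(9) = (-7*79 + 16*√79)*(17/2 - 5/9) = (-553 + 16*√79)*(17/2 - 5*⅑) = (-553 + 16*√79)*(17/2 - 5/9) = (-553 + 16*√79)*(143/18) = -79079/18 + 1144*√79/9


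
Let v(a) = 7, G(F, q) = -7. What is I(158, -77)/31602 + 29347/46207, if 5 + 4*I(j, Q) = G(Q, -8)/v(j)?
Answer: 26879843/42325612 ≈ 0.63507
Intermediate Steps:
I(j, Q) = -3/2 (I(j, Q) = -5/4 + (-7/7)/4 = -5/4 + (-7*⅐)/4 = -5/4 + (¼)*(-1) = -5/4 - ¼ = -3/2)
I(158, -77)/31602 + 29347/46207 = -3/2/31602 + 29347/46207 = -3/2*1/31602 + 29347*(1/46207) = -1/21068 + 29347/46207 = 26879843/42325612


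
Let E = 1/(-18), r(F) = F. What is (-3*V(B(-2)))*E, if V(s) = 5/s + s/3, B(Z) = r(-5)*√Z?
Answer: -7*I*√2/36 ≈ -0.27499*I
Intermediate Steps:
E = -1/18 ≈ -0.055556
B(Z) = -5*√Z
V(s) = 5/s + s/3 (V(s) = 5/s + s*(⅓) = 5/s + s/3)
(-3*V(B(-2)))*E = -3*(5/((-5*I*√2)) + (-5*I*√2)/3)*(-1/18) = -3*(5*(I*√2/10) - 5*I*√2/3)*(-1/18) = -3*(I*√2/2 - 5*I*√2/3)*(-1/18) = -(-7)*I*√2/2*(-1/18) = (7*I*√2/2)*(-1/18) = -7*I*√2/36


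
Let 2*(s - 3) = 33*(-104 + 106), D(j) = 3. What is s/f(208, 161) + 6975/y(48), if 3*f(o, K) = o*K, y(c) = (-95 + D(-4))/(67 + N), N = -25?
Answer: -26658423/8372 ≈ -3184.2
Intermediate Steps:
s = 36 (s = 3 + (33*(-104 + 106))/2 = 3 + (33*2)/2 = 3 + (1/2)*66 = 3 + 33 = 36)
y(c) = -46/21 (y(c) = (-95 + 3)/(67 - 25) = -92/42 = -92*1/42 = -46/21)
f(o, K) = K*o/3 (f(o, K) = (o*K)/3 = (K*o)/3 = K*o/3)
s/f(208, 161) + 6975/y(48) = 36/(((1/3)*161*208)) + 6975/(-46/21) = 36/(33488/3) + 6975*(-21/46) = 36*(3/33488) - 146475/46 = 27/8372 - 146475/46 = -26658423/8372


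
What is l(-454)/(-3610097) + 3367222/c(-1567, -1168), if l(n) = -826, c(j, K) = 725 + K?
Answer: -12155997674616/1599272971 ≈ -7601.0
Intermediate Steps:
l(-454)/(-3610097) + 3367222/c(-1567, -1168) = -826/(-3610097) + 3367222/(725 - 1168) = -826*(-1/3610097) + 3367222/(-443) = 826/3610097 + 3367222*(-1/443) = 826/3610097 - 3367222/443 = -12155997674616/1599272971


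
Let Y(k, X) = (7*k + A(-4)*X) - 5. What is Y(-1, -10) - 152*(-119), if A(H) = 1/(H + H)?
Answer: 72309/4 ≈ 18077.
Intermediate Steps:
A(H) = 1/(2*H)
Y(k, X) = -5 + 7*k - X/8 (Y(k, X) = (7*k + ((½)/(-4))*X) - 5 = (7*k + ((½)*(-¼))*X) - 5 = (7*k - X/8) - 5 = -5 + 7*k - X/8)
Y(-1, -10) - 152*(-119) = (-5 + 7*(-1) - ⅛*(-10)) - 152*(-119) = (-5 - 7 + 5/4) + 18088 = -43/4 + 18088 = 72309/4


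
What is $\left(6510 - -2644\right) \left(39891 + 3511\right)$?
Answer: $397301908$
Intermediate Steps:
$\left(6510 - -2644\right) \left(39891 + 3511\right) = \left(6510 + 2644\right) 43402 = 9154 \cdot 43402 = 397301908$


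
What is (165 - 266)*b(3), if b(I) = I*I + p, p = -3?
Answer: -606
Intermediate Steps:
b(I) = -3 + I² (b(I) = I*I - 3 = I² - 3 = -3 + I²)
(165 - 266)*b(3) = (165 - 266)*(-3 + 3²) = -101*(-3 + 9) = -101*6 = -606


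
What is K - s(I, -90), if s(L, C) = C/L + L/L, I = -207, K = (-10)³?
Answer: -23033/23 ≈ -1001.4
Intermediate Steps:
K = -1000
s(L, C) = 1 + C/L (s(L, C) = C/L + 1 = 1 + C/L)
K - s(I, -90) = -1000 - (-90 - 207)/(-207) = -1000 - (-1)*(-297)/207 = -1000 - 1*33/23 = -1000 - 33/23 = -23033/23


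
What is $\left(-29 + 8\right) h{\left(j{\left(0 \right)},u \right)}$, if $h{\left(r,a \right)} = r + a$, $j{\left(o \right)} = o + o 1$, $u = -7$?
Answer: $147$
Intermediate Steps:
$j{\left(o \right)} = 2 o$ ($j{\left(o \right)} = o + o = 2 o$)
$h{\left(r,a \right)} = a + r$
$\left(-29 + 8\right) h{\left(j{\left(0 \right)},u \right)} = \left(-29 + 8\right) \left(-7 + 2 \cdot 0\right) = - 21 \left(-7 + 0\right) = \left(-21\right) \left(-7\right) = 147$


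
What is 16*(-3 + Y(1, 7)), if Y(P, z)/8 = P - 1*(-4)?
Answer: 592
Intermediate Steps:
Y(P, z) = 32 + 8*P (Y(P, z) = 8*(P - 1*(-4)) = 8*(P + 4) = 8*(4 + P) = 32 + 8*P)
16*(-3 + Y(1, 7)) = 16*(-3 + (32 + 8*1)) = 16*(-3 + (32 + 8)) = 16*(-3 + 40) = 16*37 = 592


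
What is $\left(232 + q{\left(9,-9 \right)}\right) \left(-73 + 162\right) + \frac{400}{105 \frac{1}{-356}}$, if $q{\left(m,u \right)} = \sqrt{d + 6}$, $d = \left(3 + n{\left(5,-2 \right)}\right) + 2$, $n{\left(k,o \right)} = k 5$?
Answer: $\frac{416342}{21} \approx 19826.0$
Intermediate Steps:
$n{\left(k,o \right)} = 5 k$
$d = 30$ ($d = \left(3 + 5 \cdot 5\right) + 2 = \left(3 + 25\right) + 2 = 28 + 2 = 30$)
$q{\left(m,u \right)} = 6$ ($q{\left(m,u \right)} = \sqrt{30 + 6} = \sqrt{36} = 6$)
$\left(232 + q{\left(9,-9 \right)}\right) \left(-73 + 162\right) + \frac{400}{105 \frac{1}{-356}} = \left(232 + 6\right) \left(-73 + 162\right) + \frac{400}{105 \frac{1}{-356}} = 238 \cdot 89 + \frac{400}{105 \left(- \frac{1}{356}\right)} = 21182 + \frac{400}{- \frac{105}{356}} = 21182 + 400 \left(- \frac{356}{105}\right) = 21182 - \frac{28480}{21} = \frac{416342}{21}$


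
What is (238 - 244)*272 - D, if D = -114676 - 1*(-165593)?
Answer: -52549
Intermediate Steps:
D = 50917 (D = -114676 + 165593 = 50917)
(238 - 244)*272 - D = (238 - 244)*272 - 1*50917 = -6*272 - 50917 = -1632 - 50917 = -52549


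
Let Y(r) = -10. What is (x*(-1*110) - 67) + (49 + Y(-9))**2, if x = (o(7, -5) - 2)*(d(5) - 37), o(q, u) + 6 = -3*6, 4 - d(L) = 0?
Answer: -92926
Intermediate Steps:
d(L) = 4 (d(L) = 4 - 1*0 = 4 + 0 = 4)
o(q, u) = -24 (o(q, u) = -6 - 3*6 = -6 - 18 = -24)
x = 858 (x = (-24 - 2)*(4 - 37) = -26*(-33) = 858)
(x*(-1*110) - 67) + (49 + Y(-9))**2 = (858*(-1*110) - 67) + (49 - 10)**2 = (858*(-110) - 67) + 39**2 = (-94380 - 67) + 1521 = -94447 + 1521 = -92926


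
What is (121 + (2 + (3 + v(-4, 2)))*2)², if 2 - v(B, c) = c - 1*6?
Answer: 20449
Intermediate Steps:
v(B, c) = 8 - c (v(B, c) = 2 - (c - 1*6) = 2 - (c - 6) = 2 - (-6 + c) = 2 + (6 - c) = 8 - c)
(121 + (2 + (3 + v(-4, 2)))*2)² = (121 + (2 + (3 + (8 - 1*2)))*2)² = (121 + (2 + (3 + (8 - 2)))*2)² = (121 + (2 + (3 + 6))*2)² = (121 + (2 + 9)*2)² = (121 + 11*2)² = (121 + 22)² = 143² = 20449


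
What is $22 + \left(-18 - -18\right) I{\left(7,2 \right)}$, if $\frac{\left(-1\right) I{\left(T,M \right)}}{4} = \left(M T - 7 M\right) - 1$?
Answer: $22$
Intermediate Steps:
$I{\left(T,M \right)} = 4 + 28 M - 4 M T$ ($I{\left(T,M \right)} = - 4 \left(\left(M T - 7 M\right) - 1\right) = - 4 \left(\left(- 7 M + M T\right) - 1\right) = - 4 \left(-1 - 7 M + M T\right) = 4 + 28 M - 4 M T$)
$22 + \left(-18 - -18\right) I{\left(7,2 \right)} = 22 + \left(-18 - -18\right) \left(4 + 28 \cdot 2 - 8 \cdot 7\right) = 22 + \left(-18 + 18\right) \left(4 + 56 - 56\right) = 22 + 0 \cdot 4 = 22 + 0 = 22$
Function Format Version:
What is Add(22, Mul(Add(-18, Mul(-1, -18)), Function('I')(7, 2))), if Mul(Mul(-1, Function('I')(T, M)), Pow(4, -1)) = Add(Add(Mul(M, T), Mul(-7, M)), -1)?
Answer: 22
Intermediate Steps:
Function('I')(T, M) = Add(4, Mul(28, M), Mul(-4, M, T)) (Function('I')(T, M) = Mul(-4, Add(Add(Mul(M, T), Mul(-7, M)), -1)) = Mul(-4, Add(Add(Mul(-7, M), Mul(M, T)), -1)) = Mul(-4, Add(-1, Mul(-7, M), Mul(M, T))) = Add(4, Mul(28, M), Mul(-4, M, T)))
Add(22, Mul(Add(-18, Mul(-1, -18)), Function('I')(7, 2))) = Add(22, Mul(Add(-18, Mul(-1, -18)), Add(4, Mul(28, 2), Mul(-4, 2, 7)))) = Add(22, Mul(Add(-18, 18), Add(4, 56, -56))) = Add(22, Mul(0, 4)) = Add(22, 0) = 22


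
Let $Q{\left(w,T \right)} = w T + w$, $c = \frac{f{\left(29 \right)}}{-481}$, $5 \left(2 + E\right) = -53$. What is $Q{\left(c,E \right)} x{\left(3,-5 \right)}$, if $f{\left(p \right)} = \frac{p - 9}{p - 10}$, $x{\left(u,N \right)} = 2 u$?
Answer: $\frac{1392}{9139} \approx 0.15231$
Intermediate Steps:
$f{\left(p \right)} = \frac{-9 + p}{-10 + p}$
$E = - \frac{63}{5}$ ($E = -2 + \frac{1}{5} \left(-53\right) = -2 - \frac{53}{5} = - \frac{63}{5} \approx -12.6$)
$c = - \frac{20}{9139}$ ($c = \frac{\frac{1}{-10 + 29} \left(-9 + 29\right)}{-481} = \frac{1}{19} \cdot 20 \left(- \frac{1}{481}\right) = \frac{20}{19} \left(- \frac{1}{481}\right) = - \frac{20}{9139} \approx -0.0021884$)
$Q{\left(w,T \right)} = w + T w$ ($Q{\left(w,T \right)} = T w + w = w + T w$)
$Q{\left(c,E \right)} x{\left(3,-5 \right)} = - \frac{20 \left(1 - \frac{63}{5}\right)}{9139} \cdot 2 \cdot 3 = \left(- \frac{20}{9139}\right) \left(- \frac{58}{5}\right) 6 = \frac{232}{9139} \cdot 6 = \frac{1392}{9139}$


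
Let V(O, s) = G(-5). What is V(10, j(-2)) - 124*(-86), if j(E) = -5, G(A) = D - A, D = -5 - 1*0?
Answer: 10664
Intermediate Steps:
D = -5 (D = -5 + 0 = -5)
G(A) = -5 - A
V(O, s) = 0 (V(O, s) = -5 - 1*(-5) = -5 + 5 = 0)
V(10, j(-2)) - 124*(-86) = 0 - 124*(-86) = 0 + 10664 = 10664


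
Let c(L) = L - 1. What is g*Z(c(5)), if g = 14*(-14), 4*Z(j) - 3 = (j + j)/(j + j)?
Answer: -196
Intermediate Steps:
c(L) = -1 + L
Z(j) = 1 (Z(j) = 3/4 + ((j + j)/(j + j))/4 = 3/4 + ((2*j)/((2*j)))/4 = 3/4 + ((2*j)*(1/(2*j)))/4 = 3/4 + (1/4)*1 = 3/4 + 1/4 = 1)
g = -196
g*Z(c(5)) = -196*1 = -196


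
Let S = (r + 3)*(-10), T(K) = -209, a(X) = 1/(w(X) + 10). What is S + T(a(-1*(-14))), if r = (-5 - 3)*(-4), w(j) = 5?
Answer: -559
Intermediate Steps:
r = 32 (r = -8*(-4) = 32)
a(X) = 1/15 (a(X) = 1/(5 + 10) = 1/15)
S = -350 (S = (32 + 3)*(-10) = 35*(-10) = -350)
S + T(a(-1*(-14))) = -350 - 209 = -559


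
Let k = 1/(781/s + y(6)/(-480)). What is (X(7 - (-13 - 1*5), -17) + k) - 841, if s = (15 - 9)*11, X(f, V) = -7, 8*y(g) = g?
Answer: -19262096/22717 ≈ -847.92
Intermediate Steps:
y(g) = g/8
s = 66 (s = 6*11 = 66)
k = 1920/22717 (k = 1/(781/66 + ((1/8)*6)/(-480)) = 1/(781*(1/66) + (3/4)*(-1/480)) = 1/(71/6 - 1/640) = 1/(22717/1920) = 1920/22717 ≈ 0.084518)
(X(7 - (-13 - 1*5), -17) + k) - 841 = (-7 + 1920/22717) - 841 = -157099/22717 - 841 = -19262096/22717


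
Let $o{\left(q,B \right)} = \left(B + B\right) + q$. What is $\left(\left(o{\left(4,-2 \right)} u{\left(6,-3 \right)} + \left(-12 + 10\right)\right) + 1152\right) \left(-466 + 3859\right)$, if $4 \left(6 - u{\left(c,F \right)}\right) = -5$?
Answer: $3901950$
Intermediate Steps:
$u{\left(c,F \right)} = \frac{29}{4}$ ($u{\left(c,F \right)} = 6 - - \frac{5}{4} = 6 + \frac{5}{4} = \frac{29}{4}$)
$o{\left(q,B \right)} = q + 2 B$ ($o{\left(q,B \right)} = 2 B + q = q + 2 B$)
$\left(\left(o{\left(4,-2 \right)} u{\left(6,-3 \right)} + \left(-12 + 10\right)\right) + 1152\right) \left(-466 + 3859\right) = \left(\left(\left(4 + 2 \left(-2\right)\right) \frac{29}{4} + \left(-12 + 10\right)\right) + 1152\right) \left(-466 + 3859\right) = \left(\left(\left(4 - 4\right) \frac{29}{4} - 2\right) + 1152\right) 3393 = \left(\left(0 \cdot \frac{29}{4} - 2\right) + 1152\right) 3393 = \left(\left(0 - 2\right) + 1152\right) 3393 = \left(-2 + 1152\right) 3393 = 1150 \cdot 3393 = 3901950$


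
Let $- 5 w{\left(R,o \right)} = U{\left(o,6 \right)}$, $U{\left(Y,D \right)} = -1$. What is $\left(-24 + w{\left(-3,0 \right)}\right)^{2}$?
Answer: $\frac{14161}{25} \approx 566.44$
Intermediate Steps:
$w{\left(R,o \right)} = \frac{1}{5}$ ($w{\left(R,o \right)} = \left(- \frac{1}{5}\right) \left(-1\right) = \frac{1}{5}$)
$\left(-24 + w{\left(-3,0 \right)}\right)^{2} = \left(-24 + \frac{1}{5}\right)^{2} = \left(- \frac{119}{5}\right)^{2} = \frac{14161}{25}$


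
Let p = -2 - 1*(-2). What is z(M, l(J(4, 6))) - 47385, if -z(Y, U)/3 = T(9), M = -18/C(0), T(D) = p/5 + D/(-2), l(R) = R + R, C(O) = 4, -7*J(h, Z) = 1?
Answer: -94743/2 ≈ -47372.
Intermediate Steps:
J(h, Z) = -⅐ (J(h, Z) = -⅐*1 = -⅐)
l(R) = 2*R
p = 0 (p = -2 + 2 = 0)
T(D) = -D/2 (T(D) = 0/5 + D/(-2) = 0*(⅕) + D*(-½) = 0 - D/2 = -D/2)
M = -9/2 (M = -18/4 = -18*¼ = -9/2 ≈ -4.5000)
z(Y, U) = 27/2 (z(Y, U) = -(-3)*9/2 = -3*(-9/2) = 27/2)
z(M, l(J(4, 6))) - 47385 = 27/2 - 47385 = -94743/2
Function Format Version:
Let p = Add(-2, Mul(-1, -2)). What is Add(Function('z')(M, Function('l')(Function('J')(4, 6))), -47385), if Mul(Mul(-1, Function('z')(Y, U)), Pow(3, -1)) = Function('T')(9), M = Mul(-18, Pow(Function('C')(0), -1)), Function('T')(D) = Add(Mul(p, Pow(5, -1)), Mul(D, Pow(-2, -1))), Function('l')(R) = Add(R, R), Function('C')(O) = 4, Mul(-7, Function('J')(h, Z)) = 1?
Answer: Rational(-94743, 2) ≈ -47372.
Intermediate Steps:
Function('J')(h, Z) = Rational(-1, 7) (Function('J')(h, Z) = Mul(Rational(-1, 7), 1) = Rational(-1, 7))
Function('l')(R) = Mul(2, R)
p = 0 (p = Add(-2, 2) = 0)
Function('T')(D) = Mul(Rational(-1, 2), D) (Function('T')(D) = Add(Mul(0, Pow(5, -1)), Mul(D, Pow(-2, -1))) = Add(Mul(0, Rational(1, 5)), Mul(D, Rational(-1, 2))) = Add(0, Mul(Rational(-1, 2), D)) = Mul(Rational(-1, 2), D))
M = Rational(-9, 2) (M = Mul(-18, Pow(4, -1)) = Mul(-18, Rational(1, 4)) = Rational(-9, 2) ≈ -4.5000)
Function('z')(Y, U) = Rational(27, 2) (Function('z')(Y, U) = Mul(-3, Mul(Rational(-1, 2), 9)) = Mul(-3, Rational(-9, 2)) = Rational(27, 2))
Add(Function('z')(M, Function('l')(Function('J')(4, 6))), -47385) = Add(Rational(27, 2), -47385) = Rational(-94743, 2)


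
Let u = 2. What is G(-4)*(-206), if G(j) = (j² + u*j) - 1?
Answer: -1442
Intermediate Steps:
G(j) = -1 + j² + 2*j (G(j) = (j² + 2*j) - 1 = -1 + j² + 2*j)
G(-4)*(-206) = (-1 + (-4)² + 2*(-4))*(-206) = (-1 + 16 - 8)*(-206) = 7*(-206) = -1442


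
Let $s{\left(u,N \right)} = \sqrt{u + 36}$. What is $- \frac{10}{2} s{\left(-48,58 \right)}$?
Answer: $- 10 i \sqrt{3} \approx - 17.32 i$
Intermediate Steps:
$s{\left(u,N \right)} = \sqrt{36 + u}$
$- \frac{10}{2} s{\left(-48,58 \right)} = - \frac{10}{2} \sqrt{36 - 48} = \left(-10\right) \frac{1}{2} \sqrt{-12} = - 5 \cdot 2 i \sqrt{3} = - 10 i \sqrt{3}$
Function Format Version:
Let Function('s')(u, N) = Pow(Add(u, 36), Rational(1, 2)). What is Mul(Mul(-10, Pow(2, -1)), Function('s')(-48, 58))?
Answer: Mul(-10, I, Pow(3, Rational(1, 2))) ≈ Mul(-17.320, I)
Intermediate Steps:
Function('s')(u, N) = Pow(Add(36, u), Rational(1, 2))
Mul(Mul(-10, Pow(2, -1)), Function('s')(-48, 58)) = Mul(Mul(-10, Pow(2, -1)), Pow(Add(36, -48), Rational(1, 2))) = Mul(Mul(-10, Rational(1, 2)), Pow(-12, Rational(1, 2))) = Mul(-5, Mul(2, I, Pow(3, Rational(1, 2)))) = Mul(-10, I, Pow(3, Rational(1, 2)))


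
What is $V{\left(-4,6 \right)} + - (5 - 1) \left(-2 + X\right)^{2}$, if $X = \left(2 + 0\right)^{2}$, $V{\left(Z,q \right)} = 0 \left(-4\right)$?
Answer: $-16$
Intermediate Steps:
$V{\left(Z,q \right)} = 0$
$X = 4$ ($X = 2^{2} = 4$)
$V{\left(-4,6 \right)} + - (5 - 1) \left(-2 + X\right)^{2} = 0 + - (5 - 1) \left(-2 + 4\right)^{2} = 0 + \left(-1\right) 4 \cdot 2^{2} = 0 - 16 = -16$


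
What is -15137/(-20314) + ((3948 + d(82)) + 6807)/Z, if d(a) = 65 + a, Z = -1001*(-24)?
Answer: 6965649/5809804 ≈ 1.1989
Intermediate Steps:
Z = 24024
-15137/(-20314) + ((3948 + d(82)) + 6807)/Z = -15137/(-20314) + ((3948 + (65 + 82)) + 6807)/24024 = -15137*(-1/20314) + ((3948 + 147) + 6807)*(1/24024) = 15137/20314 + (4095 + 6807)*(1/24024) = 15137/20314 + 10902*(1/24024) = 15137/20314 + 1817/4004 = 6965649/5809804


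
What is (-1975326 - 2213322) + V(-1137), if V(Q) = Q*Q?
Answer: -2895879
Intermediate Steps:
V(Q) = Q²
(-1975326 - 2213322) + V(-1137) = (-1975326 - 2213322) + (-1137)² = -4188648 + 1292769 = -2895879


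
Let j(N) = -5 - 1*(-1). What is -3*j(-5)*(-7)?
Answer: -84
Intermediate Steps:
j(N) = -4 (j(N) = -5 + 1 = -4)
-3*j(-5)*(-7) = -3*(-4)*(-7) = 12*(-7) = -84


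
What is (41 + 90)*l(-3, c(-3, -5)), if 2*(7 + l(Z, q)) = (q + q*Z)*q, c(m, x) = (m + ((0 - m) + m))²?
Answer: -11528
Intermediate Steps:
c(m, x) = m² (c(m, x) = (m + (-m + m))² = (m + 0)² = m²)
l(Z, q) = -7 + q*(q + Z*q)/2 (l(Z, q) = -7 + ((q + q*Z)*q)/2 = -7 + ((q + Z*q)*q)/2 = -7 + (q*(q + Z*q))/2 = -7 + q*(q + Z*q)/2)
(41 + 90)*l(-3, c(-3, -5)) = (41 + 90)*(-7 + ((-3)²)²/2 + (½)*(-3)*((-3)²)²) = 131*(-7 + (½)*9² + (½)*(-3)*9²) = 131*(-7 + (½)*81 + (½)*(-3)*81) = 131*(-7 + 81/2 - 243/2) = 131*(-88) = -11528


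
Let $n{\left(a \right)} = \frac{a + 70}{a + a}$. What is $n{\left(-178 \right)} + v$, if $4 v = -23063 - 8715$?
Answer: $- \frac{1414067}{178} \approx -7944.2$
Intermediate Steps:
$v = - \frac{15889}{2}$ ($v = \frac{-23063 - 8715}{4} = \frac{1}{4} \left(-31778\right) = - \frac{15889}{2} \approx -7944.5$)
$n{\left(a \right)} = \frac{70 + a}{2 a}$
$n{\left(-178 \right)} + v = \frac{70 - 178}{2 \left(-178\right)} - \frac{15889}{2} = \frac{1}{2} \left(- \frac{1}{178}\right) \left(-108\right) - \frac{15889}{2} = \frac{27}{89} - \frac{15889}{2} = - \frac{1414067}{178}$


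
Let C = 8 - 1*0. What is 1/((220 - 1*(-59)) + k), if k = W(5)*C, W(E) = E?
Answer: 1/319 ≈ 0.0031348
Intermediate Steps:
C = 8 (C = 8 + 0 = 8)
k = 40 (k = 5*8 = 40)
1/((220 - 1*(-59)) + k) = 1/((220 - 1*(-59)) + 40) = 1/((220 + 59) + 40) = 1/(279 + 40) = 1/319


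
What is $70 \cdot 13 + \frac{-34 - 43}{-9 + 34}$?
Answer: $\frac{22673}{25} \approx 906.92$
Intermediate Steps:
$70 \cdot 13 + \frac{-34 - 43}{-9 + 34} = 910 - \frac{77}{25} = \frac{22673}{25}$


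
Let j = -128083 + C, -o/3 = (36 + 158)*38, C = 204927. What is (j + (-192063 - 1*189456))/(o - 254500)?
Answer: 304675/276616 ≈ 1.1014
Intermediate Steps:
o = -22116 (o = -3*(36 + 158)*38 = -582*38 = -3*7372 = -22116)
j = 76844 (j = -128083 + 204927 = 76844)
(j + (-192063 - 1*189456))/(o - 254500) = (76844 + (-192063 - 1*189456))/(-22116 - 254500) = (76844 + (-192063 - 189456))/(-276616) = (76844 - 381519)*(-1/276616) = -304675*(-1/276616) = 304675/276616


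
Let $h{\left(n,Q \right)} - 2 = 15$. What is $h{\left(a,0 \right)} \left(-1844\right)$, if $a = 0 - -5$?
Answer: $-31348$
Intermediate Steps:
$a = 5$ ($a = 0 + 5 = 5$)
$h{\left(n,Q \right)} = 17$ ($h{\left(n,Q \right)} = 2 + 15 = 17$)
$h{\left(a,0 \right)} \left(-1844\right) = 17 \left(-1844\right) = -31348$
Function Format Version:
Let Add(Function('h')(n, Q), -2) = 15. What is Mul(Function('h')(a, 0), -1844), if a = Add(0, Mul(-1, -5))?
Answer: -31348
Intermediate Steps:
a = 5 (a = Add(0, 5) = 5)
Function('h')(n, Q) = 17 (Function('h')(n, Q) = Add(2, 15) = 17)
Mul(Function('h')(a, 0), -1844) = Mul(17, -1844) = -31348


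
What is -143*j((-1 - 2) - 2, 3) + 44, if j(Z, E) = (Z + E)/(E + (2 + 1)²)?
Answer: 407/6 ≈ 67.833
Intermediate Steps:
j(Z, E) = (E + Z)/(9 + E) (j(Z, E) = (E + Z)/(E + 3²) = (E + Z)/(E + 9) = (E + Z)/(9 + E))
-143*j((-1 - 2) - 2, 3) + 44 = -143*(3 + ((-1 - 2) - 2))/(9 + 3) + 44 = -143*(3 + (-3 - 2))/12 + 44 = -143*(3 - 5)/12 + 44 = -143*(-2)/12 + 44 = -143*(-⅙) + 44 = 143/6 + 44 = 407/6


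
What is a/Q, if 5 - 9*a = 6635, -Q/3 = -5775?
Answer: -442/10395 ≈ -0.042520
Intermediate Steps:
Q = 17325 (Q = -3*(-5775) = 17325)
a = -2210/3 (a = 5/9 - ⅑*6635 = 5/9 - 6635/9 = -2210/3 ≈ -736.67)
a/Q = -2210/3/17325 = -2210/3*1/17325 = -442/10395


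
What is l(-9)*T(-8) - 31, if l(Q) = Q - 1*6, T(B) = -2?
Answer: -1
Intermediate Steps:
l(Q) = -6 + Q (l(Q) = Q - 6 = -6 + Q)
l(-9)*T(-8) - 31 = (-6 - 9)*(-2) - 31 = -15*(-2) - 31 = 30 - 31 = -1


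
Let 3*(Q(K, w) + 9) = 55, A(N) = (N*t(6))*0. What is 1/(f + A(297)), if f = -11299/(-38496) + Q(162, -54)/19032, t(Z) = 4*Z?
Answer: 91581984/26925233 ≈ 3.4013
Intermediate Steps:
A(N) = 0 (A(N) = (N*(4*6))*0 = (N*24)*0 = (24*N)*0 = 0)
Q(K, w) = 28/3 (Q(K, w) = -9 + (⅓)*55 = -9 + 55/3 = 28/3)
f = 26925233/91581984 (f = -11299/(-38496) + (28/3)/19032 = -11299*(-1/38496) + (28/3)*(1/19032) = 11299/38496 + 7/14274 = 26925233/91581984 ≈ 0.29400)
1/(f + A(297)) = 1/(26925233/91581984 + 0) = 1/(26925233/91581984) = 91581984/26925233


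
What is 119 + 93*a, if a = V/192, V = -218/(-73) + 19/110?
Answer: 61942857/513920 ≈ 120.53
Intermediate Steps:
V = 25367/8030 (V = -218*(-1/73) + 19*(1/110) = 218/73 + 19/110 = 25367/8030 ≈ 3.1590)
a = 25367/1541760 (a = (25367/8030)/192 = (25367/8030)*(1/192) = 25367/1541760 ≈ 0.016453)
119 + 93*a = 119 + 93*(25367/1541760) = 119 + 786377/513920 = 61942857/513920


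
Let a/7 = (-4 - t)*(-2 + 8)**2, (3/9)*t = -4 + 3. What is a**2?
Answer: 63504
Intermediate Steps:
t = -3 (t = 3*(-4 + 3) = 3*(-1) = -3)
a = -252 (a = 7*((-4 - 1*(-3))*(-2 + 8)**2) = 7*((-4 + 3)*6**2) = 7*(-1*36) = 7*(-36) = -252)
a**2 = (-252)**2 = 63504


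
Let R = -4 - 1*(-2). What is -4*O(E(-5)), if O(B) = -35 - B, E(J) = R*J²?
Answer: -60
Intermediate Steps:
R = -2 (R = -4 + 2 = -2)
E(J) = -2*J²
-4*O(E(-5)) = -4*(-35 - (-2)*(-5)²) = -4*(-35 - (-2)*25) = -4*(-35 - 1*(-50)) = -4*(-35 + 50) = -4*15 = -60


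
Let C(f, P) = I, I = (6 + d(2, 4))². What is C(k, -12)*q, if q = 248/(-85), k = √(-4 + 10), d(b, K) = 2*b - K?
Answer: -8928/85 ≈ -105.04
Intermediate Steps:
d(b, K) = -K + 2*b
k = √6 ≈ 2.4495
I = 36 (I = (6 + (-1*4 + 2*2))² = (6 + (-4 + 4))² = (6 + 0)² = 6² = 36)
q = -248/85 (q = 248*(-1/85) = -248/85 ≈ -2.9176)
C(f, P) = 36
C(k, -12)*q = 36*(-248/85) = -8928/85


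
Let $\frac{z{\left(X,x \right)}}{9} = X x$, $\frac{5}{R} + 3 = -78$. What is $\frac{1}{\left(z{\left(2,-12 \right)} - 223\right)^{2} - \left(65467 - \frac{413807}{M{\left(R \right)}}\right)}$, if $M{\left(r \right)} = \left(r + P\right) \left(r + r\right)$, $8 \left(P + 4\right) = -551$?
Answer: $\frac{236315}{40931979918} \approx 5.7734 \cdot 10^{-6}$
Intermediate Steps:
$R = - \frac{5}{81}$ ($R = \frac{5}{-3 - 78} = \frac{5}{-81} = 5 \left(- \frac{1}{81}\right) = - \frac{5}{81} \approx -0.061728$)
$P = - \frac{583}{8}$ ($P = -4 + \frac{1}{8} \left(-551\right) = -4 - \frac{551}{8} = - \frac{583}{8} \approx -72.875$)
$M{\left(r \right)} = 2 r \left(- \frac{583}{8} + r\right)$ ($M{\left(r \right)} = \left(r - \frac{583}{8}\right) \left(r + r\right) = \left(- \frac{583}{8} + r\right) 2 r = 2 r \left(- \frac{583}{8} + r\right)$)
$z{\left(X,x \right)} = 9 X x$
$\frac{1}{\left(z{\left(2,-12 \right)} - 223\right)^{2} - \left(65467 - \frac{413807}{M{\left(R \right)}}\right)} = \frac{1}{\left(9 \cdot 2 \left(-12\right) - 223\right)^{2} - \left(65467 - \frac{413807}{\frac{1}{4} \left(- \frac{5}{81}\right) \left(-583 + 8 \left(- \frac{5}{81}\right)\right)}\right)} = \frac{1}{\left(-216 - 223\right)^{2} - \left(65467 - \frac{413807}{\frac{1}{4} \left(- \frac{5}{81}\right) \left(-583 - \frac{40}{81}\right)}\right)} = \frac{1}{\left(-439\right)^{2} - \left(65467 - \frac{413807}{\frac{1}{4} \left(- \frac{5}{81}\right) \left(- \frac{47263}{81}\right)}\right)} = \frac{1}{192721 - \left(65467 - \frac{413807}{\frac{236315}{26244}}\right)} = \frac{1}{192721 + \left(413807 \cdot \frac{26244}{236315} - 65467\right)} = \frac{1}{192721 + \left(\frac{10859950908}{236315} - 65467\right)} = \frac{1}{192721 - \frac{4610883197}{236315}} = \frac{1}{\frac{40931979918}{236315}} = \frac{236315}{40931979918}$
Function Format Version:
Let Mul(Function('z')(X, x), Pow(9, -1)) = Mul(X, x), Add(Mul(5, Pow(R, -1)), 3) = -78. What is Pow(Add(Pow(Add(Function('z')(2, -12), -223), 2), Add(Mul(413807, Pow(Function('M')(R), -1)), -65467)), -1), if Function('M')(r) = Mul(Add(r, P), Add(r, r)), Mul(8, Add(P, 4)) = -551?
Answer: Rational(236315, 40931979918) ≈ 5.7734e-6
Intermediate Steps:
R = Rational(-5, 81) (R = Mul(5, Pow(Add(-3, -78), -1)) = Mul(5, Pow(-81, -1)) = Mul(5, Rational(-1, 81)) = Rational(-5, 81) ≈ -0.061728)
P = Rational(-583, 8) (P = Add(-4, Mul(Rational(1, 8), -551)) = Add(-4, Rational(-551, 8)) = Rational(-583, 8) ≈ -72.875)
Function('M')(r) = Mul(2, r, Add(Rational(-583, 8), r)) (Function('M')(r) = Mul(Add(r, Rational(-583, 8)), Add(r, r)) = Mul(Add(Rational(-583, 8), r), Mul(2, r)) = Mul(2, r, Add(Rational(-583, 8), r)))
Function('z')(X, x) = Mul(9, X, x) (Function('z')(X, x) = Mul(9, Mul(X, x)) = Mul(9, X, x))
Pow(Add(Pow(Add(Function('z')(2, -12), -223), 2), Add(Mul(413807, Pow(Function('M')(R), -1)), -65467)), -1) = Pow(Add(Pow(Add(Mul(9, 2, -12), -223), 2), Add(Mul(413807, Pow(Mul(Rational(1, 4), Rational(-5, 81), Add(-583, Mul(8, Rational(-5, 81)))), -1)), -65467)), -1) = Pow(Add(Pow(Add(-216, -223), 2), Add(Mul(413807, Pow(Mul(Rational(1, 4), Rational(-5, 81), Add(-583, Rational(-40, 81))), -1)), -65467)), -1) = Pow(Add(Pow(-439, 2), Add(Mul(413807, Pow(Mul(Rational(1, 4), Rational(-5, 81), Rational(-47263, 81)), -1)), -65467)), -1) = Pow(Add(192721, Add(Mul(413807, Pow(Rational(236315, 26244), -1)), -65467)), -1) = Pow(Add(192721, Add(Mul(413807, Rational(26244, 236315)), -65467)), -1) = Pow(Add(192721, Add(Rational(10859950908, 236315), -65467)), -1) = Pow(Add(192721, Rational(-4610883197, 236315)), -1) = Pow(Rational(40931979918, 236315), -1) = Rational(236315, 40931979918)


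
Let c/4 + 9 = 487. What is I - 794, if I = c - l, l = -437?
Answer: 1555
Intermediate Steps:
c = 1912 (c = -36 + 4*487 = -36 + 1948 = 1912)
I = 2349 (I = 1912 - 1*(-437) = 1912 + 437 = 2349)
I - 794 = 2349 - 794 = 1555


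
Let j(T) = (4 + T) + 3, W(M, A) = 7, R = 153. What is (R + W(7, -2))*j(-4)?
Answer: 480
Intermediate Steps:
j(T) = 7 + T
(R + W(7, -2))*j(-4) = (153 + 7)*(7 - 4) = 160*3 = 480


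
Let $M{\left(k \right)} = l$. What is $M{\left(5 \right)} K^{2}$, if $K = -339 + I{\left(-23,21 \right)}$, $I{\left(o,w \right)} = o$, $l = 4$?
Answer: $524176$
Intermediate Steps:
$M{\left(k \right)} = 4$
$K = -362$ ($K = -339 - 23 = -362$)
$M{\left(5 \right)} K^{2} = 4 \left(-362\right)^{2} = 4 \cdot 131044 = 524176$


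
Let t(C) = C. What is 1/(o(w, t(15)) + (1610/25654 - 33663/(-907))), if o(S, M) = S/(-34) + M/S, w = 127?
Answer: 395559026/13275055091 ≈ 0.029797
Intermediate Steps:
o(S, M) = -S/34 + M/S (o(S, M) = S*(-1/34) + M/S = -S/34 + M/S)
1/(o(w, t(15)) + (1610/25654 - 33663/(-907))) = 1/((-1/34*127 + 15/127) + (1610/25654 - 33663/(-907))) = 1/((-127/34 + 15*(1/127)) + (1610*(1/25654) - 33663*(-1/907))) = 1/((-127/34 + 15/127) + (805/12827 + 33663/907)) = 1/(-15619/4318 + 432525436/11634089) = 1/(13275055091/395559026) = 395559026/13275055091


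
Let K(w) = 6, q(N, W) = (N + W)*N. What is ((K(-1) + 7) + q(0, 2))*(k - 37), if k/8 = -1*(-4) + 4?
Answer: 351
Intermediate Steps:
q(N, W) = N*(N + W)
k = 64 (k = 8*(-1*(-4) + 4) = 8*(4 + 4) = 8*8 = 64)
((K(-1) + 7) + q(0, 2))*(k - 37) = ((6 + 7) + 0*(0 + 2))*(64 - 37) = (13 + 0*2)*27 = (13 + 0)*27 = 13*27 = 351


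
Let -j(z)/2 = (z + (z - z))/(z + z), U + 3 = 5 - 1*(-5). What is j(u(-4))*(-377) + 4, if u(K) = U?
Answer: 381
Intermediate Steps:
U = 7 (U = -3 + (5 - 1*(-5)) = -3 + (5 + 5) = -3 + 10 = 7)
u(K) = 7
j(z) = -1 (j(z) = -2*(z + (z - z))/(z + z) = -2*(z + 0)/(2*z) = -2*z*1/(2*z) = -2*½ = -1)
j(u(-4))*(-377) + 4 = -1*(-377) + 4 = 377 + 4 = 381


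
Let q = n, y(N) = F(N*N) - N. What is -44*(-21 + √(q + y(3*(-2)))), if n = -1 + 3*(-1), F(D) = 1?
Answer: 924 - 44*√3 ≈ 847.79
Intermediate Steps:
n = -4 (n = -1 - 3 = -4)
y(N) = 1 - N
q = -4
-44*(-21 + √(q + y(3*(-2)))) = -44*(-21 + √(-4 + (1 - 3*(-2)))) = -44*(-21 + √(-4 + (1 - 1*(-6)))) = -44*(-21 + √(-4 + (1 + 6))) = -44*(-21 + √(-4 + 7)) = -44*(-21 + √3) = 924 - 44*√3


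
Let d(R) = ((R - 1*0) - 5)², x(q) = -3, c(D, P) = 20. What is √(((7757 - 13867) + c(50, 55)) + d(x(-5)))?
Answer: I*√6026 ≈ 77.627*I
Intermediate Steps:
d(R) = (-5 + R)² (d(R) = ((R + 0) - 5)² = (R - 5)² = (-5 + R)²)
√(((7757 - 13867) + c(50, 55)) + d(x(-5))) = √(((7757 - 13867) + 20) + (-5 - 3)²) = √((-6110 + 20) + (-8)²) = √(-6090 + 64) = √(-6026) = I*√6026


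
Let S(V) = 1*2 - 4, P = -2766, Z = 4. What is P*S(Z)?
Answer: 5532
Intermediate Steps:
S(V) = -2 (S(V) = 2 - 4 = -2)
P*S(Z) = -2766*(-2) = 5532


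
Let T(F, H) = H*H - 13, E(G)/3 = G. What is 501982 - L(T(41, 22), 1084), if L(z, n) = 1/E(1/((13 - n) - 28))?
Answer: 1507045/3 ≈ 5.0235e+5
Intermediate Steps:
E(G) = 3*G
T(F, H) = -13 + H² (T(F, H) = H² - 13 = -13 + H²)
L(z, n) = -5 - n/3 (L(z, n) = 1/(3/((13 - n) - 28)) = 1/(3/(-15 - n)) = -5 - n/3)
501982 - L(T(41, 22), 1084) = 501982 - (-5 - ⅓*1084) = 501982 - (-5 - 1084/3) = 501982 - 1*(-1099/3) = 501982 + 1099/3 = 1507045/3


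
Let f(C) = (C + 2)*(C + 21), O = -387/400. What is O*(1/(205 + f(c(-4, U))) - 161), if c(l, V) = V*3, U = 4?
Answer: 20779191/133400 ≈ 155.77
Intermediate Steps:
c(l, V) = 3*V
O = -387/400 (O = -387*1/400 = -387/400 ≈ -0.96750)
f(C) = (2 + C)*(21 + C)
O*(1/(205 + f(c(-4, U))) - 161) = -387*(1/(205 + (42 + (3*4)² + 23*(3*4))) - 161)/400 = -387*(1/(205 + (42 + 12² + 23*12)) - 161)/400 = -387*(1/(205 + (42 + 144 + 276)) - 161)/400 = -387*(1/(205 + 462) - 161)/400 = -387*(1/667 - 161)/400 = -387/400*(-107386/667) = 20779191/133400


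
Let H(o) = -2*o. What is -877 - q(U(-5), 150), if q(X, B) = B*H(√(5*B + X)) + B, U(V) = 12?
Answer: -1027 + 300*√762 ≈ 7254.3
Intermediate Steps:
q(X, B) = B - 2*B*√(X + 5*B) (q(X, B) = B*(-2*√(5*B + X)) + B = B*(-2*√(X + 5*B)) + B = -2*B*√(X + 5*B) + B = B - 2*B*√(X + 5*B))
-877 - q(U(-5), 150) = -877 - 150*(1 - 2*√(12 + 5*150)) = -877 - 150*(1 - 2*√(12 + 750)) = -877 - 150*(1 - 2*√762) = -877 - (150 - 300*√762) = -877 + (-150 + 300*√762) = -1027 + 300*√762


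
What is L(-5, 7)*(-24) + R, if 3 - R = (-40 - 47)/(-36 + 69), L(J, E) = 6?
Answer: -1522/11 ≈ -138.36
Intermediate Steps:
R = 62/11 (R = 3 - (-40 - 47)/(-36 + 69) = 3 - (-87)/33 = 3 - 1*(-29/11) = 3 + 29/11 = 62/11 ≈ 5.6364)
L(-5, 7)*(-24) + R = 6*(-24) + 62/11 = -144 + 62/11 = -1522/11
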